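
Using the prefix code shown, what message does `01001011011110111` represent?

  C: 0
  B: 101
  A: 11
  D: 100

Read left to right; each codeword is recognised as soon as it completes (prefix code):
  0→C | 100→D | 101→B | 101→B | 11→A | 101→B | 11→A
Decoded message: CDBBABA

CDBBABA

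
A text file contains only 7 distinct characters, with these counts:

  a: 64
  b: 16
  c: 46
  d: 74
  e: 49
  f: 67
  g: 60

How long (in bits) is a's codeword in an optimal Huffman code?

3

Repeatedly merge the two smallest:
merge b(16) and c(46): 62
merge e(49) and g(60): 109
merge 62 and a(64): 126
merge f(67) and d(74): 141
merge 109 and 126: 235
merge 141 and 235: 376
The subtree containing a is merged 3 times, so code length = 3.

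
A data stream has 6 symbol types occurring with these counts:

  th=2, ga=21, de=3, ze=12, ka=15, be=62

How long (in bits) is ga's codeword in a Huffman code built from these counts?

2

Repeatedly merge the two smallest:
combine th(2), de(3) → 5
combine 5, ze(12) → 17
combine ka(15), 17 → 32
combine ga(21), 32 → 53
combine 53, be(62) → 115
ga's leaf is at depth 2, giving a 2-bit codeword.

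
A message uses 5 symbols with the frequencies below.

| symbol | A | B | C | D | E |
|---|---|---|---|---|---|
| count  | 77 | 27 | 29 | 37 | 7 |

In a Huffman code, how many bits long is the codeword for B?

Repeatedly merge the two smallest:
merge E(7) and B(27): 34
merge C(29) and 34: 63
merge D(37) and 63: 100
merge A(77) and 100: 177
B sits 4 levels below the root, so its codeword is 4 bits.

4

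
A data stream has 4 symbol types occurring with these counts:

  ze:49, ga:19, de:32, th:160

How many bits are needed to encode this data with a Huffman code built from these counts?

Merge the two smallest weights repeatedly:
ga(19) + de(32) → 51
ze(49) + 51 → 100
100 + th(160) → 260
The encoded length is the sum of every internal node's weight: 51 + 100 + 260 = 411 bits.

411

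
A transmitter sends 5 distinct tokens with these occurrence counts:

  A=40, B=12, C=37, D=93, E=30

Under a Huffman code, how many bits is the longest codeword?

Merge the two lowest-weight nodes at each step:
B(12) + E(30) → 42
C(37) + A(40) → 77
42 + 77 → 119
D(93) + 119 → 212
The first pair merged (B, E) ends up deepest, at depth 3.

3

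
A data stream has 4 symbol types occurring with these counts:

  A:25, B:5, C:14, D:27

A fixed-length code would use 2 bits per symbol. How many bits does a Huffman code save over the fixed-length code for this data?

8

Fixed-length: 2 bits × 71 symbols = 142 bits.
Huffman merges:
merge B(5) and C(14): 19
merge 19 and A(25): 44
merge D(27) and 44: 71
Huffman total = 19 + 44 + 71 = 134 bits.
Saving = 142 − 134 = 8 bits.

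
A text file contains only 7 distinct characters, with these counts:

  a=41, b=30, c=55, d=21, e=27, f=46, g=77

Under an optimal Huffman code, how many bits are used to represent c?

Build the tree from the bottom:
combine d(21), e(27) → 48
combine b(30), a(41) → 71
combine f(46), 48 → 94
combine c(55), 71 → 126
combine g(77), 94 → 171
combine 126, 171 → 297
The subtree containing c is merged 2 times, so code length = 2.

2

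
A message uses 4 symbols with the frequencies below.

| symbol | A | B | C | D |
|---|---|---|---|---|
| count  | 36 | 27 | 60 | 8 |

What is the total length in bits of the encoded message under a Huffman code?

237

Merge the two smallest weights repeatedly:
D(8) + B(27) → 35
35 + A(36) → 71
C(60) + 71 → 131
The encoded length is the sum of every internal node's weight: 35 + 71 + 131 = 237 bits.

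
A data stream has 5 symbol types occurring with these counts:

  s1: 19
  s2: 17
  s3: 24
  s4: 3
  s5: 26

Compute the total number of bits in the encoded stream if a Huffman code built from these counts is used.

198

Greedily combine the two least-frequent nodes:
s4(3) + s2(17) → 20
s1(19) + 20 → 39
s3(24) + s5(26) → 50
39 + 50 → 89
Total encoded bits = sum of merged weights = 20 + 39 + 50 + 89 = 198.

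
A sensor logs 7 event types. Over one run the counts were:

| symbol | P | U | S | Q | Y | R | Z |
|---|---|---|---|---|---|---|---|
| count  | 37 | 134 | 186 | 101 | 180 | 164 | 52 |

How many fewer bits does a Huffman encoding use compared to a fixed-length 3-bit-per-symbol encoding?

277

Fixed-length: 3 bits × 854 symbols = 2562 bits.
Huffman merges:
combine P(37), Z(52) → 89
combine 89, Q(101) → 190
combine U(134), R(164) → 298
combine Y(180), S(186) → 366
combine 190, 298 → 488
combine 366, 488 → 854
Huffman total = 89 + 190 + 298 + 366 + 488 + 854 = 2285 bits.
Saving = 2562 − 2285 = 277 bits.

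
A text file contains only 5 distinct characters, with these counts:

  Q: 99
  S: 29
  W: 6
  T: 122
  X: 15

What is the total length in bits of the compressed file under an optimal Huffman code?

Merge the two smallest weights repeatedly:
W(6) + X(15) → 21
21 + S(29) → 50
50 + Q(99) → 149
T(122) + 149 → 271
Each symbol's bit-cost is frequency × depth; summing gives 491 bits (equivalently 21 + 50 + 149 + 271).

491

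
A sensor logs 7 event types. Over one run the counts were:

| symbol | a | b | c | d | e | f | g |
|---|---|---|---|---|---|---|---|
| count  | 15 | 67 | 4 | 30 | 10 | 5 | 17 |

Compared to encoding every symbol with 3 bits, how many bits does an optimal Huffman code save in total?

106

Fixed-length: 3 bits × 148 symbols = 444 bits.
Huffman merges:
c(4) + f(5) → 9
9 + e(10) → 19
a(15) + g(17) → 32
19 + d(30) → 49
32 + 49 → 81
b(67) + 81 → 148
Huffman total = 9 + 19 + 32 + 49 + 81 + 148 = 338 bits.
Saving = 444 − 338 = 106 bits.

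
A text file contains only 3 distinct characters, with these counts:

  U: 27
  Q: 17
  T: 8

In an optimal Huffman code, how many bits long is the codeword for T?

Build the tree from the bottom:
T(8) + Q(17) → 25
25 + U(27) → 52
T's leaf is at depth 2, giving a 2-bit codeword.

2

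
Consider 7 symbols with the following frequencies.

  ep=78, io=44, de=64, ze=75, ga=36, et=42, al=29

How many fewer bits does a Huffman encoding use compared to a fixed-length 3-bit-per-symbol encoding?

88

Fixed-length: 3 bits × 368 symbols = 1104 bits.
Huffman merges:
merge al(29) and ga(36): 65
merge et(42) and io(44): 86
merge de(64) and 65: 129
merge ze(75) and ep(78): 153
merge 86 and 129: 215
merge 153 and 215: 368
Huffman total = 65 + 86 + 129 + 153 + 215 + 368 = 1016 bits.
Saving = 1104 − 1016 = 88 bits.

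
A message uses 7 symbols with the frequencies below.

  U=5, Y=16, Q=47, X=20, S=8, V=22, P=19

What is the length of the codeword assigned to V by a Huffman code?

2

Build the tree from the bottom:
merge U(5) and S(8): 13
merge 13 and Y(16): 29
merge P(19) and X(20): 39
merge V(22) and 29: 51
merge 39 and Q(47): 86
merge 51 and 86: 137
The subtree containing V is merged 2 times, so code length = 2.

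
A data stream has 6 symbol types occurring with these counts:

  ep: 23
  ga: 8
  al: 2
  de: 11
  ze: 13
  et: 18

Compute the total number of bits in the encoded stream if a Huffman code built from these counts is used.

181

Greedily combine the two least-frequent nodes:
merge al(2) and ga(8): 10
merge 10 and de(11): 21
merge ze(13) and et(18): 31
merge 21 and ep(23): 44
merge 31 and 44: 75
Total encoded bits = sum of merged weights = 10 + 21 + 31 + 44 + 75 = 181.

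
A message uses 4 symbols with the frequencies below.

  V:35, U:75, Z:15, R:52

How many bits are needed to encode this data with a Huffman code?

Build the Huffman tree bottom-up:
merge Z(15) and V(35): 50
merge 50 and R(52): 102
merge U(75) and 102: 177
The encoded length is the sum of every internal node's weight: 50 + 102 + 177 = 329 bits.

329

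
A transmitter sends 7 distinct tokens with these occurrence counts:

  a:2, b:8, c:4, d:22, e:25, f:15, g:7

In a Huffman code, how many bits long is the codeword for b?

Repeatedly merge the two smallest:
merge a(2) and c(4): 6
merge 6 and g(7): 13
merge b(8) and 13: 21
merge f(15) and 21: 36
merge d(22) and e(25): 47
merge 36 and 47: 83
The subtree containing b is merged 3 times, so code length = 3.

3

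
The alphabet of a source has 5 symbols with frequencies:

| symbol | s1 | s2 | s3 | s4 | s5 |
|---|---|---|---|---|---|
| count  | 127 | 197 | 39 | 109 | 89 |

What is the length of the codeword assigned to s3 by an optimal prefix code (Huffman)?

Huffman merges, smallest pair first:
combine s3(39), s5(89) → 128
combine s4(109), s1(127) → 236
combine 128, s2(197) → 325
combine 236, 325 → 561
s3 sits 3 levels below the root, so its codeword is 3 bits.

3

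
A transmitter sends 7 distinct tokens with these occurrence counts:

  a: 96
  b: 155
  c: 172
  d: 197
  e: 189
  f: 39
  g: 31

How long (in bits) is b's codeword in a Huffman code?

Build the tree from the bottom:
merge g(31) and f(39): 70
merge 70 and a(96): 166
merge b(155) and 166: 321
merge c(172) and e(189): 361
merge d(197) and 321: 518
merge 361 and 518: 879
b sits 3 levels below the root, so its codeword is 3 bits.

3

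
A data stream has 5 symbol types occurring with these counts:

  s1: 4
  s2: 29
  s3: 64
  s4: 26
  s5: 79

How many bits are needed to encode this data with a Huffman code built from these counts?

Build the Huffman tree bottom-up:
s1(4) + s4(26) → 30
s2(29) + 30 → 59
59 + s3(64) → 123
s5(79) + 123 → 202
Each symbol's bit-cost is frequency × depth; summing gives 414 bits (equivalently 30 + 59 + 123 + 202).

414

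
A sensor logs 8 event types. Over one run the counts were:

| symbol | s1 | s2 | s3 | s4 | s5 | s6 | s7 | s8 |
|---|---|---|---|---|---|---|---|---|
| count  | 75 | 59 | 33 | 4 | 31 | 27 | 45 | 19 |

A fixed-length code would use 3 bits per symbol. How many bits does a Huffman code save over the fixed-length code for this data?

Fixed-length: 3 bits × 293 symbols = 879 bits.
Huffman merges:
combine s4(4), s8(19) → 23
combine 23, s6(27) → 50
combine s5(31), s3(33) → 64
combine s7(45), 50 → 95
combine s2(59), 64 → 123
combine s1(75), 95 → 170
combine 123, 170 → 293
Huffman total = 23 + 50 + 64 + 95 + 123 + 170 + 293 = 818 bits.
Saving = 879 − 818 = 61 bits.

61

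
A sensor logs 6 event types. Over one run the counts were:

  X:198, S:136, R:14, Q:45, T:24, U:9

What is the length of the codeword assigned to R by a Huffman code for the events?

Repeatedly merge the two smallest:
U(9) + R(14) → 23
23 + T(24) → 47
Q(45) + 47 → 92
92 + S(136) → 228
X(198) + 228 → 426
The subtree containing R is merged 5 times, so code length = 5.

5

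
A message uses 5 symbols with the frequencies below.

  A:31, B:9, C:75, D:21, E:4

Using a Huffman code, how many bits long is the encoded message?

252

Greedily combine the two least-frequent nodes:
E(4) + B(9) → 13
13 + D(21) → 34
A(31) + 34 → 65
65 + C(75) → 140
Each symbol's bit-cost is frequency × depth; summing gives 252 bits (equivalently 13 + 34 + 65 + 140).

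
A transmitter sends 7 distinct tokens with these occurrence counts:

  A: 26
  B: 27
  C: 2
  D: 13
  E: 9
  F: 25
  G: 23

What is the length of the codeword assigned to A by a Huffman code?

2

Huffman merges, smallest pair first:
merge C(2) and E(9): 11
merge 11 and D(13): 24
merge G(23) and 24: 47
merge F(25) and A(26): 51
merge B(27) and 47: 74
merge 51 and 74: 125
A sits 2 levels below the root, so its codeword is 2 bits.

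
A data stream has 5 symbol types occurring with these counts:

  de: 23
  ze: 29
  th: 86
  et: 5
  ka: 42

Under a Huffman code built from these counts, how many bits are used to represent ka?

Repeatedly merge the two smallest:
et(5) + de(23) → 28
28 + ze(29) → 57
ka(42) + 57 → 99
th(86) + 99 → 185
ka's leaf is at depth 2, giving a 2-bit codeword.

2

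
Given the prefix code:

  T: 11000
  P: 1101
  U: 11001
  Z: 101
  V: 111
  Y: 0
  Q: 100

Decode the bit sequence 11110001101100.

VQYPQ

Read left to right; each codeword is recognised as soon as it completes (prefix code):
  111→V | 100→Q | 0→Y | 1101→P | 100→Q
Decoded message: VQYPQ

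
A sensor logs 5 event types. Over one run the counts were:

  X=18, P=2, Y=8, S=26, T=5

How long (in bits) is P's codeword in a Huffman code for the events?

4

Huffman merges, smallest pair first:
merge P(2) and T(5): 7
merge 7 and Y(8): 15
merge 15 and X(18): 33
merge S(26) and 33: 59
P sits 4 levels below the root, so its codeword is 4 bits.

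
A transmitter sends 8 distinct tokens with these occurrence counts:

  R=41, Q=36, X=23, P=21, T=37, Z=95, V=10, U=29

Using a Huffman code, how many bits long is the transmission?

Greedily combine the two least-frequent nodes:
V(10) + P(21) → 31
X(23) + U(29) → 52
31 + Q(36) → 67
T(37) + R(41) → 78
52 + 67 → 119
78 + Z(95) → 173
119 + 173 → 292
Total encoded bits = sum of merged weights = 31 + 52 + 67 + 78 + 119 + 173 + 292 = 812.

812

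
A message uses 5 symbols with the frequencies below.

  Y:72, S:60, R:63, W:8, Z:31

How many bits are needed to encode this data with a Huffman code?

507

Greedily combine the two least-frequent nodes:
combine W(8), Z(31) → 39
combine 39, S(60) → 99
combine R(63), Y(72) → 135
combine 99, 135 → 234
Total encoded bits = sum of merged weights = 39 + 99 + 135 + 234 = 507.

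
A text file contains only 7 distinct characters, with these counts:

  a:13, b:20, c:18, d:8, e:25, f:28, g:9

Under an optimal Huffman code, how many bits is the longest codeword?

4

Merge the two lowest-weight nodes at each step:
merge d(8) and g(9): 17
merge a(13) and 17: 30
merge c(18) and b(20): 38
merge e(25) and f(28): 53
merge 30 and 38: 68
merge 53 and 68: 121
Maximum depth reached is 4.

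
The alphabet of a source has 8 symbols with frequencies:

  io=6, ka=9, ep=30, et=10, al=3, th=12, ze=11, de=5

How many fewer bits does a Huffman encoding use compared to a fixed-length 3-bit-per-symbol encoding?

Fixed-length: 3 bits × 86 symbols = 258 bits.
Huffman merges:
combine al(3), de(5) → 8
combine io(6), 8 → 14
combine ka(9), et(10) → 19
combine ze(11), th(12) → 23
combine 14, 19 → 33
combine 23, ep(30) → 53
combine 33, 53 → 86
Huffman total = 8 + 14 + 19 + 23 + 33 + 53 + 86 = 236 bits.
Saving = 258 − 236 = 22 bits.

22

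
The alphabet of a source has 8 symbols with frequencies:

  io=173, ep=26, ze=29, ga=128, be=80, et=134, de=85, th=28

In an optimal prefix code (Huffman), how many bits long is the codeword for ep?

5

Huffman merges, smallest pair first:
ep(26) + th(28) → 54
ze(29) + 54 → 83
be(80) + 83 → 163
de(85) + ga(128) → 213
et(134) + 163 → 297
io(173) + 213 → 386
297 + 386 → 683
The subtree containing ep is merged 5 times, so code length = 5.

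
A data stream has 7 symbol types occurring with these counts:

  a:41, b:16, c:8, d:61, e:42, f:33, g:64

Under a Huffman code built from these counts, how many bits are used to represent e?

Repeatedly merge the two smallest:
c(8) + b(16) → 24
24 + f(33) → 57
a(41) + e(42) → 83
57 + d(61) → 118
g(64) + 83 → 147
118 + 147 → 265
e's leaf is at depth 3, giving a 3-bit codeword.

3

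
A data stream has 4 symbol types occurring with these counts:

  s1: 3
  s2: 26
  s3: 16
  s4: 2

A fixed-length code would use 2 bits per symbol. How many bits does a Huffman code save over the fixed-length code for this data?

Fixed-length: 2 bits × 47 symbols = 94 bits.
Huffman merges:
merge s4(2) and s1(3): 5
merge 5 and s3(16): 21
merge 21 and s2(26): 47
Huffman total = 5 + 21 + 47 = 73 bits.
Saving = 94 − 73 = 21 bits.

21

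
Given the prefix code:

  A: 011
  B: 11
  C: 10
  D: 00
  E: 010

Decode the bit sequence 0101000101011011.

ECDCCBA

Read left to right; each codeword is recognised as soon as it completes (prefix code):
  010→E | 10→C | 00→D | 10→C | 10→C | 11→B | 011→A
Decoded message: ECDCCBA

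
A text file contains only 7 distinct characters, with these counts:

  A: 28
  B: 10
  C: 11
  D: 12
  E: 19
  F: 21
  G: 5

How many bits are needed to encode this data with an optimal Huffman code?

Build the Huffman tree bottom-up:
combine G(5), B(10) → 15
combine C(11), D(12) → 23
combine 15, E(19) → 34
combine F(21), 23 → 44
combine A(28), 34 → 62
combine 44, 62 → 106
The encoded length is the sum of every internal node's weight: 15 + 23 + 34 + 44 + 62 + 106 = 284 bits.

284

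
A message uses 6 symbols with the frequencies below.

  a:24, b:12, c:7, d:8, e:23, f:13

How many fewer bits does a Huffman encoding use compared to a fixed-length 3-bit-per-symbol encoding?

47

Fixed-length: 3 bits × 87 symbols = 261 bits.
Huffman merges:
c(7) + d(8) → 15
b(12) + f(13) → 25
15 + e(23) → 38
a(24) + 25 → 49
38 + 49 → 87
Huffman total = 15 + 25 + 38 + 49 + 87 = 214 bits.
Saving = 261 − 214 = 47 bits.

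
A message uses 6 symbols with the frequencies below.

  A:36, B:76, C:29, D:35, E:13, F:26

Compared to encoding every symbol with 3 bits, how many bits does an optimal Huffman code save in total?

Fixed-length: 3 bits × 215 symbols = 645 bits.
Huffman merges:
combine E(13), F(26) → 39
combine C(29), D(35) → 64
combine A(36), 39 → 75
combine 64, 75 → 139
combine B(76), 139 → 215
Huffman total = 39 + 64 + 75 + 139 + 215 = 532 bits.
Saving = 645 − 532 = 113 bits.

113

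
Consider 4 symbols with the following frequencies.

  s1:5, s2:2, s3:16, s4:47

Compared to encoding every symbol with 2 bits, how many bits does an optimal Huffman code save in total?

Fixed-length: 2 bits × 70 symbols = 140 bits.
Huffman merges:
merge s2(2) and s1(5): 7
merge 7 and s3(16): 23
merge 23 and s4(47): 70
Huffman total = 7 + 23 + 70 = 100 bits.
Saving = 140 − 100 = 40 bits.

40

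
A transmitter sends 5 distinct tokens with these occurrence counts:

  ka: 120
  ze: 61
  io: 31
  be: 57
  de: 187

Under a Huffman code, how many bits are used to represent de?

1

Huffman merges, smallest pair first:
combine io(31), be(57) → 88
combine ze(61), 88 → 149
combine ka(120), 149 → 269
combine de(187), 269 → 456
de is a child of the root — depth 1, so its codeword is a single bit.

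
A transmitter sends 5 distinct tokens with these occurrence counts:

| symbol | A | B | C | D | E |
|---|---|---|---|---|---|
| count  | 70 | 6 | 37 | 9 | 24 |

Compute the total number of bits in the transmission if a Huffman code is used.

Greedily combine the two least-frequent nodes:
B(6) + D(9) → 15
15 + E(24) → 39
C(37) + 39 → 76
A(70) + 76 → 146
Total encoded bits = sum of merged weights = 15 + 39 + 76 + 146 = 276.

276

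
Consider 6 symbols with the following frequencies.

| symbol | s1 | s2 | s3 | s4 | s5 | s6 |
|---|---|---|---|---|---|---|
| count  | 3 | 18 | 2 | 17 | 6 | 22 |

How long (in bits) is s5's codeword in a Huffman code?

Repeatedly merge the two smallest:
combine s3(2), s1(3) → 5
combine 5, s5(6) → 11
combine 11, s4(17) → 28
combine s2(18), s6(22) → 40
combine 28, 40 → 68
The subtree containing s5 is merged 3 times, so code length = 3.

3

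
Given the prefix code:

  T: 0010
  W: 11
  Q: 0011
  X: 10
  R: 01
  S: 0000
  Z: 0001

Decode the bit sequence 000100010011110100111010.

ZZQWRQXX

Read left to right; each codeword is recognised as soon as it completes (prefix code):
  0001→Z | 0001→Z | 0011→Q | 11→W | 01→R | 0011→Q | 10→X | 10→X
Decoded message: ZZQWRQXX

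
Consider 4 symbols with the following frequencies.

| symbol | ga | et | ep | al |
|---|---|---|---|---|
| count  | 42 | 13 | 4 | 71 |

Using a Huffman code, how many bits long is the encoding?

Merge the two smallest weights repeatedly:
combine ep(4), et(13) → 17
combine 17, ga(42) → 59
combine 59, al(71) → 130
Total encoded bits = sum of merged weights = 17 + 59 + 130 = 206.

206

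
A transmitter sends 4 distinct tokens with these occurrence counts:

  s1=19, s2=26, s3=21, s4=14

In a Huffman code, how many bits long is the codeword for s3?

Build the tree from the bottom:
s4(14) + s1(19) → 33
s3(21) + s2(26) → 47
33 + 47 → 80
s3's leaf is at depth 2, giving a 2-bit codeword.

2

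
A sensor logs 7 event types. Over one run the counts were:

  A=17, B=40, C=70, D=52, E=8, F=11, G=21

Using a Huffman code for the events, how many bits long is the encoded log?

Greedily combine the two least-frequent nodes:
E(8) + F(11) → 19
A(17) + 19 → 36
G(21) + 36 → 57
B(40) + D(52) → 92
57 + C(70) → 127
92 + 127 → 219
The encoded length is the sum of every internal node's weight: 19 + 36 + 57 + 92 + 127 + 219 = 550 bits.

550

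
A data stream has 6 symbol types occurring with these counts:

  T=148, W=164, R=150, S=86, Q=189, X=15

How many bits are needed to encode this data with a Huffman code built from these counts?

1854

Merge the two smallest weights repeatedly:
X(15) + S(86) → 101
101 + T(148) → 249
R(150) + W(164) → 314
Q(189) + 249 → 438
314 + 438 → 752
Total encoded bits = sum of merged weights = 101 + 249 + 314 + 438 + 752 = 1854.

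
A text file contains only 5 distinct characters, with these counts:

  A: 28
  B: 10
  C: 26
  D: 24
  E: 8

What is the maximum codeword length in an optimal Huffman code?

3

Merge the two lowest-weight nodes at each step:
merge E(8) and B(10): 18
merge 18 and D(24): 42
merge C(26) and A(28): 54
merge 42 and 54: 96
The first pair merged (E, B) ends up deepest, at depth 3.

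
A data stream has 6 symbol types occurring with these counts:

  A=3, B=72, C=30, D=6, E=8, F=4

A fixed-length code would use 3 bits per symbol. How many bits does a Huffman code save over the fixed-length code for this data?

154

Fixed-length: 3 bits × 123 symbols = 369 bits.
Huffman merges:
merge A(3) and F(4): 7
merge D(6) and 7: 13
merge E(8) and 13: 21
merge 21 and C(30): 51
merge 51 and B(72): 123
Huffman total = 7 + 13 + 21 + 51 + 123 = 215 bits.
Saving = 369 − 215 = 154 bits.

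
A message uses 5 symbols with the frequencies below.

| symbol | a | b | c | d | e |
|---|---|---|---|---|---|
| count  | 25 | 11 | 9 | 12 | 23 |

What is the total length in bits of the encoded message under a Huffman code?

180

Merge the two smallest weights repeatedly:
merge c(9) and b(11): 20
merge d(12) and 20: 32
merge e(23) and a(25): 48
merge 32 and 48: 80
Each symbol's bit-cost is frequency × depth; summing gives 180 bits (equivalently 20 + 32 + 48 + 80).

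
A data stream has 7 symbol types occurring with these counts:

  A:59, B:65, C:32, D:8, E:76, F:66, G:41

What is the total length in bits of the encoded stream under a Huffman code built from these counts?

939

Build the Huffman tree bottom-up:
merge D(8) and C(32): 40
merge 40 and G(41): 81
merge A(59) and B(65): 124
merge F(66) and E(76): 142
merge 81 and 124: 205
merge 142 and 205: 347
The encoded length is the sum of every internal node's weight: 40 + 81 + 124 + 142 + 205 + 347 = 939 bits.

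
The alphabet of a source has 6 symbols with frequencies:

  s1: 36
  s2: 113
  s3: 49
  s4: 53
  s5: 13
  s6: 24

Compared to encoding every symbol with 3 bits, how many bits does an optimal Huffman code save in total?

Fixed-length: 3 bits × 288 symbols = 864 bits.
Huffman merges:
combine s5(13), s6(24) → 37
combine s1(36), 37 → 73
combine s3(49), s4(53) → 102
combine 73, 102 → 175
combine s2(113), 175 → 288
Huffman total = 37 + 73 + 102 + 175 + 288 = 675 bits.
Saving = 864 − 675 = 189 bits.

189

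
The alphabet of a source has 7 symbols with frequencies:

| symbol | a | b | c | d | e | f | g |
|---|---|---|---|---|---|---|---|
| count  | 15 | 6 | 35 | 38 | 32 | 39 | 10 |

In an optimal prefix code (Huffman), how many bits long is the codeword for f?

Repeatedly merge the two smallest:
combine b(6), g(10) → 16
combine a(15), 16 → 31
combine 31, e(32) → 63
combine c(35), d(38) → 73
combine f(39), 63 → 102
combine 73, 102 → 175
The subtree containing f is merged 2 times, so code length = 2.

2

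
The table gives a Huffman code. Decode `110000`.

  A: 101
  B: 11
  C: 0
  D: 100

BCCCC

Read left to right; each codeword is recognised as soon as it completes (prefix code):
  11→B | 0→C | 0→C | 0→C | 0→C
Decoded message: BCCCC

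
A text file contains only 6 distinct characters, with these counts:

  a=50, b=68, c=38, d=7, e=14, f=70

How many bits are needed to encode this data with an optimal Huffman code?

Merge the two smallest weights repeatedly:
merge d(7) and e(14): 21
merge 21 and c(38): 59
merge a(50) and 59: 109
merge b(68) and f(70): 138
merge 109 and 138: 247
Each symbol's bit-cost is frequency × depth; summing gives 574 bits (equivalently 21 + 59 + 109 + 138 + 247).

574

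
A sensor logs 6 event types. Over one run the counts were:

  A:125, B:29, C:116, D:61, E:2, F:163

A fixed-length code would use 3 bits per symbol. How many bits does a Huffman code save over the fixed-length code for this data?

Fixed-length: 3 bits × 496 symbols = 1488 bits.
Huffman merges:
E(2) + B(29) → 31
31 + D(61) → 92
92 + C(116) → 208
A(125) + F(163) → 288
208 + 288 → 496
Huffman total = 31 + 92 + 208 + 288 + 496 = 1115 bits.
Saving = 1488 − 1115 = 373 bits.

373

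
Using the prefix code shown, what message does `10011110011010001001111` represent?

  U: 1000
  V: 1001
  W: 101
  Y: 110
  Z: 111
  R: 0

VZRRYUVZ

Read left to right; each codeword is recognised as soon as it completes (prefix code):
  1001→V | 111→Z | 0→R | 0→R | 110→Y | 1000→U | 1001→V | 111→Z
Decoded message: VZRRYUVZ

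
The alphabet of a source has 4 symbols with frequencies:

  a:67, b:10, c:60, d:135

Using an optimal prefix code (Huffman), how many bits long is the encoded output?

479

Greedily combine the two least-frequent nodes:
combine b(10), c(60) → 70
combine a(67), 70 → 137
combine d(135), 137 → 272
Total encoded bits = sum of merged weights = 70 + 137 + 272 = 479.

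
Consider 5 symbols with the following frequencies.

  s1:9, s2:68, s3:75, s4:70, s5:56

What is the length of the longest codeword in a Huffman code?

3

Merge the two lowest-weight nodes at each step:
merge s1(9) and s5(56): 65
merge 65 and s2(68): 133
merge s4(70) and s3(75): 145
merge 133 and 145: 278
The rarest symbols sit at the bottom; the longest codeword is 3 bits.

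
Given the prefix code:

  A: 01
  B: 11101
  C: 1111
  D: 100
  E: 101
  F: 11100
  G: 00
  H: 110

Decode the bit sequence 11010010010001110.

HDDDAH

Read left to right; each codeword is recognised as soon as it completes (prefix code):
  110→H | 100→D | 100→D | 100→D | 01→A | 110→H
Decoded message: HDDDAH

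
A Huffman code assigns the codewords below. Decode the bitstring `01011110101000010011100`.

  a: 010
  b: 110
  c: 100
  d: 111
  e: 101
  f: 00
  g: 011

Read left to right; each codeword is recognised as soon as it completes (prefix code):
  010→a | 111→d | 101→e | 010→a | 00→f | 010→a | 011→g | 100→c
Decoded message: adeafagc

adeafagc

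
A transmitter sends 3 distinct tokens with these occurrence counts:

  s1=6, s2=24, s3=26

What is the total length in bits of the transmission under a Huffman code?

Greedily combine the two least-frequent nodes:
s1(6) + s2(24) → 30
s3(26) + 30 → 56
The encoded length is the sum of every internal node's weight: 30 + 56 = 86 bits.

86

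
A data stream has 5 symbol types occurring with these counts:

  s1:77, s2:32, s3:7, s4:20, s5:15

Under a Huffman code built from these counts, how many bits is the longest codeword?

4

Merge the two lowest-weight nodes at each step:
combine s3(7), s5(15) → 22
combine s4(20), 22 → 42
combine s2(32), 42 → 74
combine 74, s1(77) → 151
The rarest symbols sit at the bottom; the longest codeword is 4 bits.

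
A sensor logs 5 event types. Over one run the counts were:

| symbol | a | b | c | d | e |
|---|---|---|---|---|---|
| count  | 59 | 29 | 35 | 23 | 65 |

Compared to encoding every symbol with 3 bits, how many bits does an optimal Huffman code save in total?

Fixed-length: 3 bits × 211 symbols = 633 bits.
Huffman merges:
d(23) + b(29) → 52
c(35) + 52 → 87
a(59) + e(65) → 124
87 + 124 → 211
Huffman total = 52 + 87 + 124 + 211 = 474 bits.
Saving = 633 − 474 = 159 bits.

159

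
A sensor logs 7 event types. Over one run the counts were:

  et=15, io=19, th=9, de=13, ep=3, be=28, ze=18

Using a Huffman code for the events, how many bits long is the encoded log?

Merge the two smallest weights repeatedly:
ep(3) + th(9) → 12
12 + de(13) → 25
et(15) + ze(18) → 33
io(19) + 25 → 44
be(28) + 33 → 61
44 + 61 → 105
Total encoded bits = sum of merged weights = 12 + 25 + 33 + 44 + 61 + 105 = 280.

280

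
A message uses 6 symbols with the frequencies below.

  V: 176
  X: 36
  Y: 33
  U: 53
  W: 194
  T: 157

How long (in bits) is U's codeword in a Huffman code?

Build the tree from the bottom:
Y(33) + X(36) → 69
U(53) + 69 → 122
122 + T(157) → 279
V(176) + W(194) → 370
279 + 370 → 649
U's leaf is at depth 3, giving a 3-bit codeword.

3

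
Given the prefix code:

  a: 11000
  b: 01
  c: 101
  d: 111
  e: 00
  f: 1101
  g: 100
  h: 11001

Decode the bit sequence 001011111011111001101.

Read left to right; each codeword is recognised as soon as it completes (prefix code):
  00→e | 101→c | 111→d | 101→c | 111→d | 100→g | 1101→f
Decoded message: ecdcdgf

ecdcdgf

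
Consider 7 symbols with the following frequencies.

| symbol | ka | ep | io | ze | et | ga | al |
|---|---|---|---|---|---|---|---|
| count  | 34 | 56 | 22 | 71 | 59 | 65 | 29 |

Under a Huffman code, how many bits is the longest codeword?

Merge the two lowest-weight nodes at each step:
io(22) + al(29) → 51
ka(34) + 51 → 85
ep(56) + et(59) → 115
ga(65) + ze(71) → 136
85 + 115 → 200
136 + 200 → 336
Maximum depth reached is 4.

4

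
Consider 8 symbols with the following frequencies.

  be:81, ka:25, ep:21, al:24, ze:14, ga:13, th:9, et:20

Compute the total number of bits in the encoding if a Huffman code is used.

Build the Huffman tree bottom-up:
combine th(9), ga(13) → 22
combine ze(14), et(20) → 34
combine ep(21), 22 → 43
combine al(24), ka(25) → 49
combine 34, 43 → 77
combine 49, 77 → 126
combine be(81), 126 → 207
Total encoded bits = sum of merged weights = 22 + 34 + 43 + 49 + 77 + 126 + 207 = 558.

558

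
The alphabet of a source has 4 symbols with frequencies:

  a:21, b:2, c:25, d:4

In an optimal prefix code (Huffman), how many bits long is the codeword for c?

1

Repeatedly merge the two smallest:
merge b(2) and d(4): 6
merge 6 and a(21): 27
merge c(25) and 27: 52
c is a child of the root — depth 1, so its codeword is a single bit.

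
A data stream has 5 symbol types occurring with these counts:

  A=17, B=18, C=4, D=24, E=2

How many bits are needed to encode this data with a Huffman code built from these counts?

Merge the two smallest weights repeatedly:
combine E(2), C(4) → 6
combine 6, A(17) → 23
combine B(18), 23 → 41
combine D(24), 41 → 65
Each symbol's bit-cost is frequency × depth; summing gives 135 bits (equivalently 6 + 23 + 41 + 65).

135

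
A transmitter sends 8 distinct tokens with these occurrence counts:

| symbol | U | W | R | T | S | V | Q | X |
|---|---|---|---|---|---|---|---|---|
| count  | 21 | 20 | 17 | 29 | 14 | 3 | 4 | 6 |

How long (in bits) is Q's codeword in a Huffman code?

5

Huffman merges, smallest pair first:
combine V(3), Q(4) → 7
combine X(6), 7 → 13
combine 13, S(14) → 27
combine R(17), W(20) → 37
combine U(21), 27 → 48
combine T(29), 37 → 66
combine 48, 66 → 114
Q sits 5 levels below the root, so its codeword is 5 bits.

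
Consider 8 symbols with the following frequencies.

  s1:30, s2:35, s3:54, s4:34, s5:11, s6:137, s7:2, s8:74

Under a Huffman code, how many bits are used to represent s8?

2

Repeatedly merge the two smallest:
combine s7(2), s5(11) → 13
combine 13, s1(30) → 43
combine s4(34), s2(35) → 69
combine 43, s3(54) → 97
combine 69, s8(74) → 143
combine 97, s6(137) → 234
combine 143, 234 → 377
s8 sits 2 levels below the root, so its codeword is 2 bits.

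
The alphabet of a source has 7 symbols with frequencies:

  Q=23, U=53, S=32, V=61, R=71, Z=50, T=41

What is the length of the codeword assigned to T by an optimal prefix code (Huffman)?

Repeatedly merge the two smallest:
Q(23) + S(32) → 55
T(41) + Z(50) → 91
U(53) + 55 → 108
V(61) + R(71) → 132
91 + 108 → 199
132 + 199 → 331
T sits 3 levels below the root, so its codeword is 3 bits.

3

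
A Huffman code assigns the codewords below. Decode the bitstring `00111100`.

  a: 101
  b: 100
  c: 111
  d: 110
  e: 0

Read left to right; each codeword is recognised as soon as it completes (prefix code):
  0→e | 0→e | 111→c | 100→b
Decoded message: eecb

eecb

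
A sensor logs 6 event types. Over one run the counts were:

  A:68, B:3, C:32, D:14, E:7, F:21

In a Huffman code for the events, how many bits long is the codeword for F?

Repeatedly merge the two smallest:
merge B(3) and E(7): 10
merge 10 and D(14): 24
merge F(21) and 24: 45
merge C(32) and 45: 77
merge A(68) and 77: 145
F sits 3 levels below the root, so its codeword is 3 bits.

3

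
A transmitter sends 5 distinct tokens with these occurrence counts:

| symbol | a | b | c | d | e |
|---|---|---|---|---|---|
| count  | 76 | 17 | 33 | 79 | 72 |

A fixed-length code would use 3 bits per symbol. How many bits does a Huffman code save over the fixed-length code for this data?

Fixed-length: 3 bits × 277 symbols = 831 bits.
Huffman merges:
merge b(17) and c(33): 50
merge 50 and e(72): 122
merge a(76) and d(79): 155
merge 122 and 155: 277
Huffman total = 50 + 122 + 155 + 277 = 604 bits.
Saving = 831 − 604 = 227 bits.

227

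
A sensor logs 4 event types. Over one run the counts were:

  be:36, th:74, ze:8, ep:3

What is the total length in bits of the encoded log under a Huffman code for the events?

Build the Huffman tree bottom-up:
combine ep(3), ze(8) → 11
combine 11, be(36) → 47
combine 47, th(74) → 121
Total encoded bits = sum of merged weights = 11 + 47 + 121 = 179.

179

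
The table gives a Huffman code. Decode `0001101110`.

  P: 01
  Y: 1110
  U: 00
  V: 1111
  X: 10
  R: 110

UPXY

Read left to right; each codeword is recognised as soon as it completes (prefix code):
  00→U | 01→P | 10→X | 1110→Y
Decoded message: UPXY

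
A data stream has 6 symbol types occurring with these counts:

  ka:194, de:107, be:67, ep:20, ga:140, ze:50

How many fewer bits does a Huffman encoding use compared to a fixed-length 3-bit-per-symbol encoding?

Fixed-length: 3 bits × 578 symbols = 1734 bits.
Huffman merges:
ep(20) + ze(50) → 70
be(67) + 70 → 137
de(107) + 137 → 244
ga(140) + ka(194) → 334
244 + 334 → 578
Huffman total = 70 + 137 + 244 + 334 + 578 = 1363 bits.
Saving = 1734 − 1363 = 371 bits.

371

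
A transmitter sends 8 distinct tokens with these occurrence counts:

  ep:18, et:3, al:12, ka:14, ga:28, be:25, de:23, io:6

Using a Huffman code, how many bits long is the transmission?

364

Build the Huffman tree bottom-up:
et(3) + io(6) → 9
9 + al(12) → 21
ka(14) + ep(18) → 32
21 + de(23) → 44
be(25) + ga(28) → 53
32 + 44 → 76
53 + 76 → 129
The encoded length is the sum of every internal node's weight: 9 + 21 + 32 + 44 + 53 + 76 + 129 = 364 bits.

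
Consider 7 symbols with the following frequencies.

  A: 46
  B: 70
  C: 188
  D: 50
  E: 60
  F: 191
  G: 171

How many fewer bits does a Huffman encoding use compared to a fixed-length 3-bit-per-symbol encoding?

324

Fixed-length: 3 bits × 776 symbols = 2328 bits.
Huffman merges:
combine A(46), D(50) → 96
combine E(60), B(70) → 130
combine 96, 130 → 226
combine G(171), C(188) → 359
combine F(191), 226 → 417
combine 359, 417 → 776
Huffman total = 96 + 130 + 226 + 359 + 417 + 776 = 2004 bits.
Saving = 2328 − 2004 = 324 bits.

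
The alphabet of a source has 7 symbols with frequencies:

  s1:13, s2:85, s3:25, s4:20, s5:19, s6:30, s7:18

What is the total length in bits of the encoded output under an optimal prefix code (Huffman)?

530

Greedily combine the two least-frequent nodes:
merge s1(13) and s7(18): 31
merge s5(19) and s4(20): 39
merge s3(25) and s6(30): 55
merge 31 and 39: 70
merge 55 and 70: 125
merge s2(85) and 125: 210
The encoded length is the sum of every internal node's weight: 31 + 39 + 55 + 70 + 125 + 210 = 530 bits.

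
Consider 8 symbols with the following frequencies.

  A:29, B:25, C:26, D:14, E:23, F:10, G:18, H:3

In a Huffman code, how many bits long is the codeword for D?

Huffman merges, smallest pair first:
merge H(3) and F(10): 13
merge 13 and D(14): 27
merge G(18) and E(23): 41
merge B(25) and C(26): 51
merge 27 and A(29): 56
merge 41 and 51: 92
merge 56 and 92: 148
The subtree containing D is merged 3 times, so code length = 3.

3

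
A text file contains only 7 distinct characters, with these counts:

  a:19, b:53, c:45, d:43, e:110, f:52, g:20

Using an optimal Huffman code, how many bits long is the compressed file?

Greedily combine the two least-frequent nodes:
a(19) + g(20) → 39
39 + d(43) → 82
c(45) + f(52) → 97
b(53) + 82 → 135
97 + e(110) → 207
135 + 207 → 342
Total encoded bits = sum of merged weights = 39 + 82 + 97 + 135 + 207 + 342 = 902.

902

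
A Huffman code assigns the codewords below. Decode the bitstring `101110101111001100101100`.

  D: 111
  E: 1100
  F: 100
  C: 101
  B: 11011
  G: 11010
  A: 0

Read left to right; each codeword is recognised as soon as it completes (prefix code):
  101→C | 11010→G | 111→D | 100→F | 1100→E | 101→C | 100→F
Decoded message: CGDFECF

CGDFECF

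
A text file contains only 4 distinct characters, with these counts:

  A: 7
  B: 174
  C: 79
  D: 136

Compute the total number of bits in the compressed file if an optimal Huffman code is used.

Greedily combine the two least-frequent nodes:
A(7) + C(79) → 86
86 + D(136) → 222
B(174) + 222 → 396
Total encoded bits = sum of merged weights = 86 + 222 + 396 = 704.

704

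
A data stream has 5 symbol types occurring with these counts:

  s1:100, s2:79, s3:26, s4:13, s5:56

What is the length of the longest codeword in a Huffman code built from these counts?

4

Merge the two lowest-weight nodes at each step:
merge s4(13) and s3(26): 39
merge 39 and s5(56): 95
merge s2(79) and 95: 174
merge s1(100) and 174: 274
The rarest symbols sit at the bottom; the longest codeword is 4 bits.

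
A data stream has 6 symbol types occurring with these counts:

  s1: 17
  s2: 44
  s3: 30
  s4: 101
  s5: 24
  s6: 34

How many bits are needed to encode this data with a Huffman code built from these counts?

589

Merge the two smallest weights repeatedly:
merge s1(17) and s5(24): 41
merge s3(30) and s6(34): 64
merge 41 and s2(44): 85
merge 64 and 85: 149
merge s4(101) and 149: 250
The encoded length is the sum of every internal node's weight: 41 + 64 + 85 + 149 + 250 = 589 bits.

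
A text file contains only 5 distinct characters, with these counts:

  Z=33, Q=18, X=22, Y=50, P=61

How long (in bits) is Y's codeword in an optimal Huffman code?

2

Huffman merges, smallest pair first:
merge Q(18) and X(22): 40
merge Z(33) and 40: 73
merge Y(50) and P(61): 111
merge 73 and 111: 184
The subtree containing Y is merged 2 times, so code length = 2.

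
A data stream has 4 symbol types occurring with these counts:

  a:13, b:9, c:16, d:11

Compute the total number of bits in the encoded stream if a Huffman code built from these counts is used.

98

Build the Huffman tree bottom-up:
merge b(9) and d(11): 20
merge a(13) and c(16): 29
merge 20 and 29: 49
Total encoded bits = sum of merged weights = 20 + 29 + 49 = 98.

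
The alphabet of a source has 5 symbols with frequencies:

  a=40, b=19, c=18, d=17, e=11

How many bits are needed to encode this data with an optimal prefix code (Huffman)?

Greedily combine the two least-frequent nodes:
combine e(11), d(17) → 28
combine c(18), b(19) → 37
combine 28, 37 → 65
combine a(40), 65 → 105
Total encoded bits = sum of merged weights = 28 + 37 + 65 + 105 = 235.

235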